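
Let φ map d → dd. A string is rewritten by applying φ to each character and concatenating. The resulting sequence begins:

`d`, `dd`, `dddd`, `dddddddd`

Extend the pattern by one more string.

dddddddddddddddd

Expanding dddddddd: d→dd, d→dd, d→dd, d→dd, d→dd, d→dd, d→dd, d→dd. Concatenated: dd dd dd dd dd dd dd dd.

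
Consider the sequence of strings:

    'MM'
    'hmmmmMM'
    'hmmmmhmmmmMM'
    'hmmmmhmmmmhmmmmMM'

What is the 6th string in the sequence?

The strings grow by a fixed prefix hmmmm each time.
From hmmmmhmmmmhmmmmMM, 2 further steps: hmmmmhmmmmhmmmmMM → hmmmmhmmmmhmmmmhmmmmMM → (answer).

hmmmmhmmmmhmmmmhmmmmhmmmmMM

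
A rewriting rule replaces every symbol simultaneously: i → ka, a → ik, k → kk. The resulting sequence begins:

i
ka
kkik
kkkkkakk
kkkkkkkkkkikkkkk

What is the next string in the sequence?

Replace each of the 16 characters of kkkkkkkkkkikkkkk in place — kk kk kk kk kk kk kk kk kk kk ka kk kk kk kk kk — and concatenate.

kkkkkkkkkkkkkkkkkkkkkakkkkkkkkkk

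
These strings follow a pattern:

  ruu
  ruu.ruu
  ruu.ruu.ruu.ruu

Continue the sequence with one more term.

Every step duplicates the string with '.' between the halves.
Doubling ruu.ruu.ruu.ruu with '.' between the halves:

ruu.ruu.ruu.ruu.ruu.ruu.ruu.ruu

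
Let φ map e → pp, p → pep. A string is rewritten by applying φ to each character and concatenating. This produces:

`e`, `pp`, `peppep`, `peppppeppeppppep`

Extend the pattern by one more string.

peppppeppeppeppeppppeppeppppeppeppeppeppppep

φ(peppppeppeppppep) expands symbol-by-symbol to pep pp pep pep pep pep pp pep pep pp pep pep pep pep pp pep; joining the 16 pieces gives the next term.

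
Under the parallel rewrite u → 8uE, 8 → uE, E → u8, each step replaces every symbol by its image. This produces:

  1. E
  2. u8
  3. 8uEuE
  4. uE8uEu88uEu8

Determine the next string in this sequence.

8uEu8uE8uEu88uEuEuE8uEu88uEuE

Expanding uE8uEu88uEu8: u→8uE, E→u8, 8→uE, u→8uE, E→u8, u→8uE, 8→uE, 8→uE, u→8uE, E→u8, u→8uE, 8→uE. Concatenated: 8uE u8 uE 8uE u8 8uE uE uE 8uE u8 8uE uE.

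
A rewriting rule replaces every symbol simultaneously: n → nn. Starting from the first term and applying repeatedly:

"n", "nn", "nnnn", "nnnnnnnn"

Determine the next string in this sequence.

nnnnnnnnnnnnnnnn

Apply φ to nnnnnnnn symbol by symbol: n→nn, n→nn, n→nn, n→nn, n→nn, n→nn, n→nn, n→nn; joined: nn nn nn nn nn nn nn nn.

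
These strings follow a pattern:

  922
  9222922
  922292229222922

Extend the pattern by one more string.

Each string is two copies of the previous one joined by '2'.
Doubling 922292229222922 with '2' between the halves:

9222922292229222922292229222922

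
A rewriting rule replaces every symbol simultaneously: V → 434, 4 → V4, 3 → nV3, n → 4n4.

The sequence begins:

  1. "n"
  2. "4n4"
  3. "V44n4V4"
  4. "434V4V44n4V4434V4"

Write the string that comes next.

V4nV3V4434V4434V4V44n4V4434V4V4nV3V4434V4

Replace each of the 17 characters of 434V4V44n4V4434V4 in place — V4 nV3 V4 434 V4 434 V4 V4 4n4 V4 434 V4 V4 nV3 V4 434 V4 — and concatenate.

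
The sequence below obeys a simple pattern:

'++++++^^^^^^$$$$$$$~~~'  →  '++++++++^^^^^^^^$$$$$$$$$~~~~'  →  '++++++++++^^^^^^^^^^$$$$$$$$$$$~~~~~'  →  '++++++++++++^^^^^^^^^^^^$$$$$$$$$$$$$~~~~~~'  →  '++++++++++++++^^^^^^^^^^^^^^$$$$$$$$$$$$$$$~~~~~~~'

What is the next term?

++++++++++++++++^^^^^^^^^^^^^^^^$$$$$$$$$$$$$$$$$~~~~~~~~

Each string has the form +^{2n+2} ^^{2n+2} $^{2n+3} ~^{n+1}, where the shown terms are n = 2, 3, 4, 5, 6.
For the next term, n = 7, so the run lengths are 16, 16, 17, 8.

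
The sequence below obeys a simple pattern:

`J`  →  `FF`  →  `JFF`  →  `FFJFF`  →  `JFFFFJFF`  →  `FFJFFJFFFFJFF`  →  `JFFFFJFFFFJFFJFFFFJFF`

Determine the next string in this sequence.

FFJFFJFFFFJFFJFFFFJFFFFJFFJFFFFJFF

Each term (from the third on) is the two preceding terms concatenated in order: term 3 = J·FF = JFF.
The next term joins FFJFFJFFFFJFF and JFFFFJFFFFJFFJFFFFJFF.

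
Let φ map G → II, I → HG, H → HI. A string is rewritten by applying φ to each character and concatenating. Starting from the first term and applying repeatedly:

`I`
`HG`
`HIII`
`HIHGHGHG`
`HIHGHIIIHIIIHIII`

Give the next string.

HIHGHIIIHIHGHGHGHIHGHGHGHIHGHGHG

φ(HIHGHIIIHIIIHIII) expands symbol-by-symbol to HI HG HI II HI HG HG HG HI HG HG HG HI HG HG HG; joining the 16 pieces gives the next term.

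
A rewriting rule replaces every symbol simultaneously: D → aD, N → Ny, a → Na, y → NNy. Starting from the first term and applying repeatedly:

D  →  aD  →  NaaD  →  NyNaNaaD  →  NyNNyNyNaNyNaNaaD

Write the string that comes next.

Rewriting the 17 symbols of NyNNyNyNaNyNaNaaD one by one yields Ny NNy Ny Ny NNy Ny NNy Ny Na Ny NNy Ny Na Ny Na Na aD; concatenated:

NyNNyNyNyNNyNyNNyNyNaNyNNyNyNaNyNaNaaD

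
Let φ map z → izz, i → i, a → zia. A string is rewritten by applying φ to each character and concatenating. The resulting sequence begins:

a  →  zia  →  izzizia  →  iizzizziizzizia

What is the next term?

iiizzizziizzizziiizzizziizzizia

Replace each of the 15 characters of iizzizziizzizia in place — i i izz izz i izz izz i i izz izz i izz i zia — and concatenate.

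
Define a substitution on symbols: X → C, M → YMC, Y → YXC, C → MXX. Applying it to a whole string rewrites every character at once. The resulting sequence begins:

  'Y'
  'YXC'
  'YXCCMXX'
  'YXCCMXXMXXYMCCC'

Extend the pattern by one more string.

Rewriting the 15 symbols of YXCCMXXMXXYMCCC one by one yields YXC C MXX MXX YMC C C YMC C C YXC YMC MXX MXX MXX; concatenated:

YXCCMXXMXXYMCCCYMCCCYXCYMCMXXMXXMXX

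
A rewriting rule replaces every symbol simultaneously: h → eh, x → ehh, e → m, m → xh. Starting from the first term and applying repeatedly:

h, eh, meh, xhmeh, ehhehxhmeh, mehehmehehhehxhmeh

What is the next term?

xhmehmehxhmehmehehmehehhehxhmeh

Replace each of the 18 characters of mehehmehehhehxhmeh in place — xh m eh m eh xh m eh m eh eh m eh ehh eh xh m eh — and concatenate.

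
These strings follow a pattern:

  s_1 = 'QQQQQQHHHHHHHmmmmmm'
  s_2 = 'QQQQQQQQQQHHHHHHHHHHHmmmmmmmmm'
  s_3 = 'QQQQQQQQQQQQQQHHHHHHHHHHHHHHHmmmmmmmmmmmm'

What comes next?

Reading off run lengths: Q runs 6, 10, 14; H runs 7, 11, 15; m runs 6, 9, 12 — each is linear in n (n = 1, 2, …).
For the next term, n = 4, so the run lengths are 18, 19, 15.

QQQQQQQQQQQQQQQQQQHHHHHHHHHHHHHHHHHHHmmmmmmmmmmmmmmm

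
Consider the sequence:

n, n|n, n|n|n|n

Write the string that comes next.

Every step duplicates the string with '|' between the halves.
Doubling n|n|n|n with '|' between the halves:

n|n|n|n|n|n|n|n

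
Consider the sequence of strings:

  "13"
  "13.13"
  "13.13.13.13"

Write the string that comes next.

13.13.13.13.13.13.13.13

Each string is two copies of the previous one joined by '.'.
One more doubling of 13.13.13.13 gives the answer.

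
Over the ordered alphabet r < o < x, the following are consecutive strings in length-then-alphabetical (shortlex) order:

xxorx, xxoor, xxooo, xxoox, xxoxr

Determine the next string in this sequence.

Treat xxoxr as a base-3 numeral over the given alphabet and add one, carrying through any trailing x's.

xxoxo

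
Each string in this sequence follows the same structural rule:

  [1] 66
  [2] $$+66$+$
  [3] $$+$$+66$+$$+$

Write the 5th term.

$$+$$+$$+$$+66$+$$+$$+$$+$

Each term wraps the previous one in $$+ on the left and $+$ on the right.
From $$+$$+66$+$$+$, 2 further steps: $$+$$+66$+$$+$ → $$+$$+$$+66$+$$+$$+$ → (answer).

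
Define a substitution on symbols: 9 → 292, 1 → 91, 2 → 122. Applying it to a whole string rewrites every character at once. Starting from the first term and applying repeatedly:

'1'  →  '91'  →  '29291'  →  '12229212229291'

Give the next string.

Rewriting the 14 symbols of 12229212229291 one by one yields 91 122 122 122 292 122 91 122 122 122 292 122 292 91; concatenated:

911221221222921229112212212229212229291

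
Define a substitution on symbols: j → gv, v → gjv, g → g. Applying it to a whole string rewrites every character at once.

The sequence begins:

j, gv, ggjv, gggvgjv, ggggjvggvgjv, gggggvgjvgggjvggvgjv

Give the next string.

ggggggjvggvgjvggggvgjvgggjvggvgjv

Applying the rule to each of the 20 symbols of gggggvgjvgggjvggvgjv gives the pieces g g g g g gjv g gv gjv g g g gv gjv g g gjv g gv gjv, which concatenate to the answer.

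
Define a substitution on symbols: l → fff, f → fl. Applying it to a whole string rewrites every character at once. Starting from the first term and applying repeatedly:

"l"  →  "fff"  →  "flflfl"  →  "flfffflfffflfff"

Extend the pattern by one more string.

Rewriting the 15 symbols of flfffflfffflfff one by one yields fl fff fl fl fl fl fff fl fl fl fl fff fl fl fl; concatenated:

flfffflflflflfffflflflflfffflflfl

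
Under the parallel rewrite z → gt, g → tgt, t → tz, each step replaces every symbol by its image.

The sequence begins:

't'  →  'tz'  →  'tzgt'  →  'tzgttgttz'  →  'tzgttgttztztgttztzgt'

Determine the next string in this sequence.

Replace each of the 20 characters of tzgttgttztztgttztzgt in place — tz gt tgt tz tz tgt tz tz gt tz gt tz tgt tz tz gt tz gt tgt tz — and concatenate.

tzgttgttztztgttztzgttzgttztgttztzgttzgttgttz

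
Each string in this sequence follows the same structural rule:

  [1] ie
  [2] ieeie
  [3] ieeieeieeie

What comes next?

Each string is two copies of the previous one joined by 'e'.
Doubling ieeieeieeie with 'e' between the halves:

ieeieeieeieeieeieeieeie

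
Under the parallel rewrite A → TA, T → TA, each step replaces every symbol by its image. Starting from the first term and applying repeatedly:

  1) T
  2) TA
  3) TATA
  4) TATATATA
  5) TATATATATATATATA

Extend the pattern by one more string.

TATATATATATATATATATATATATATATATA

φ(TATATATATATATATA) expands symbol-by-symbol to TA TA TA TA TA TA TA TA TA TA TA TA TA TA TA TA; joining the 16 pieces gives the next term.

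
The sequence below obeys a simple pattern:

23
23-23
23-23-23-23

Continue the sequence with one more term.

s(k+1) = s(k)·-·s(k) — each term doubles the last with '-' between the halves.
So the next term is two copies of 23-23-23-23 with '-' between the halves.

23-23-23-23-23-23-23-23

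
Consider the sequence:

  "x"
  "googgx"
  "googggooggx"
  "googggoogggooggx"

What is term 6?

Each term is the previous one with googg prepended.
From googggoogggooggx, 2 further steps: googggoogggooggx → googggoogggoogggooggx → (answer).

googggoogggoogggoogggooggx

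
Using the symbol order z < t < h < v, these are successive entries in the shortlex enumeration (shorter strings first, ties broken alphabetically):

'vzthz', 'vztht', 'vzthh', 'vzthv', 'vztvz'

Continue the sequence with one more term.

vztvt

Treat vztvz as a base-4 numeral over the given alphabet and add one, carrying through any trailing v's.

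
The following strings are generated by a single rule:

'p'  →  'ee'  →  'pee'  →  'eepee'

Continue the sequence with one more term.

Each term (from the third on) is the two preceding terms concatenated in order: term 3 = p·ee = pee.
Continuing: pee · eepee gives term 5.

peeeepee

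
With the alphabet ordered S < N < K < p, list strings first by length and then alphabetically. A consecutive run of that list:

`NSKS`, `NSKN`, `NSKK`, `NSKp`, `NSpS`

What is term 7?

Stepping forward 2 times from NSpS: NSpS → NSpN, then the target.

NSpK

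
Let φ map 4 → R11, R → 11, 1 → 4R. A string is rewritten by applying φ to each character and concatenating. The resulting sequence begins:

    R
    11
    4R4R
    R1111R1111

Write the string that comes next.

Expanding R1111R1111: R→11, 1→4R, 1→4R, 1→4R, 1→4R, R→11, 1→4R, 1→4R, 1→4R, 1→4R. Concatenated: 11 4R 4R 4R 4R 11 4R 4R 4R 4R.

114R4R4R4R114R4R4R4R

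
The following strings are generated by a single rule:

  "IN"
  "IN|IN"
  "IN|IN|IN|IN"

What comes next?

Each string is two copies of the previous one joined by '|'.
Doubling IN|IN|IN|IN with '|' between the halves:

IN|IN|IN|IN|IN|IN|IN|IN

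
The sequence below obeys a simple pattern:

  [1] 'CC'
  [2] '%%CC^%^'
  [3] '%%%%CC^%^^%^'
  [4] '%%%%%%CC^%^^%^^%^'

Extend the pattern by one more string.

s(k+1) = %%·s(k)·^%^, so each term gains %% as a prefix and ^%^ as a suffix.
Applying this once more to %%%%%%CC^%^^%^^%^:

%%%%%%%%CC^%^^%^^%^^%^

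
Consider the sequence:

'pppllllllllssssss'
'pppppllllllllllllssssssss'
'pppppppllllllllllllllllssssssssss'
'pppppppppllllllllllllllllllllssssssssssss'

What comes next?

pppppppppppllllllllllllllllllllllllssssssssssssss

Term n consists of 2n-1 p's, followed by 4n l's, followed by 2n+2 s's, where the shown terms are n = 2, 3, 4, 5.
At n = 6 the blocks have lengths 11, 24, 14.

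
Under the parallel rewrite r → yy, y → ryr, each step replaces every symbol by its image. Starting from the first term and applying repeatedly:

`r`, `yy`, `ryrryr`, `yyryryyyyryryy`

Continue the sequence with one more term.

Replace each of the 14 characters of yyryryyyyryryy in place — ryr ryr yy ryr yy ryr ryr ryr ryr yy ryr yy ryr ryr — and concatenate.

ryrryryyryryyryrryrryrryryyryryyryrryr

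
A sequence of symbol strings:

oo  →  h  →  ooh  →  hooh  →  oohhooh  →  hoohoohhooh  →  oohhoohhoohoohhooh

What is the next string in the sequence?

hoohoohhoohoohhoohhoohoohhooh

This is a Fibonacci-style word recurrence s(k) = s(k−2)·s(k−1): e.g. oo·h = ooh.
The next term joins hoohoohhooh and oohhoohhoohoohhooh.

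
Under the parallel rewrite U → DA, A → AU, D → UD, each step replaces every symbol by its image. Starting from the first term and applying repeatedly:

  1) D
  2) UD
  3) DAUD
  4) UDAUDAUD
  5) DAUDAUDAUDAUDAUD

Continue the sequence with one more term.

Rewriting the 16 symbols of DAUDAUDAUDAUDAUD one by one yields UD AU DA UD AU DA UD AU DA UD AU DA UD AU DA UD; concatenated:

UDAUDAUDAUDAUDAUDAUDAUDAUDAUDAUD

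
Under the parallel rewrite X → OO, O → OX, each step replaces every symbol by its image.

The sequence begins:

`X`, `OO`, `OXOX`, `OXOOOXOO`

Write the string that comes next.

Rewriting each symbol of OXOOOXOO: O→OX, X→OO, O→OX, O→OX, O→OX, X→OO, O→OX, O→OX, which concatenates to OX OO OX OX OX OO OX OX.

OXOOOXOXOXOOOXOX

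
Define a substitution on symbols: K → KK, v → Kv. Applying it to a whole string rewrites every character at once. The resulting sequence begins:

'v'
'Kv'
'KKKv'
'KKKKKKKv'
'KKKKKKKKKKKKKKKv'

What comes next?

KKKKKKKKKKKKKKKKKKKKKKKKKKKKKKKv

Applying the rule to each of the 16 symbols of KKKKKKKKKKKKKKKv gives the pieces KK KK KK KK KK KK KK KK KK KK KK KK KK KK KK Kv, which concatenate to the answer.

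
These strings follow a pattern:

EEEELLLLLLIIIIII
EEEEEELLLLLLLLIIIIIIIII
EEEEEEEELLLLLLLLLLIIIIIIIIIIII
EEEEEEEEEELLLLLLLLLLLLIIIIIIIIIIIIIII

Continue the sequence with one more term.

EEEEEEEEEEEELLLLLLLLLLLLLLIIIIIIIIIIIIIIIIII

The n-th term is 2n E's then 2n+2 L's then 3n I's, where the shown terms are n = 2, 3, 4, 5.
For the next term, n = 6, so the run lengths are 12, 14, 18.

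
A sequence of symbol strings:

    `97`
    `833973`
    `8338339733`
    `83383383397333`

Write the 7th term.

Each term wraps the previous one in 833 on the left and 3 on the right.
From 83383383397333, 3 further steps: 83383383397333 → 833833833833973333 → 8338338338338339733333 → (answer).

83383383383383383397333333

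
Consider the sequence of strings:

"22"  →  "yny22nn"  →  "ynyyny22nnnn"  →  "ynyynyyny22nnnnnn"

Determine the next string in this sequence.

Every step adds yny to the front and nn to the end of the previous string.
Applying this once more to ynyynyyny22nnnnnn:

ynyynyynyyny22nnnnnnnn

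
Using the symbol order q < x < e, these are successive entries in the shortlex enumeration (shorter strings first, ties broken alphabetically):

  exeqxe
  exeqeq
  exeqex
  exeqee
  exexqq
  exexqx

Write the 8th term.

Stepping forward 2 times from exexqx: exexqx → exexqe, then the target.

exexxq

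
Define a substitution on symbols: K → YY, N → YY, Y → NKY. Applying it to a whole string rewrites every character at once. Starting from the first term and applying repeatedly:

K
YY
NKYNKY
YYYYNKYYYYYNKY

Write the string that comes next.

NKYNKYNKYNKYYYYYNKYNKYNKYNKYNKYYYYYNKY

φ(YYYYNKYYYYYNKY) expands symbol-by-symbol to NKY NKY NKY NKY YY YY NKY NKY NKY NKY NKY YY YY NKY; joining the 14 pieces gives the next term.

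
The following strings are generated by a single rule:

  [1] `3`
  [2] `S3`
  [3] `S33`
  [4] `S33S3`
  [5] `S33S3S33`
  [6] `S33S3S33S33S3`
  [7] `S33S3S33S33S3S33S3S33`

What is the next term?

S33S3S33S33S3S33S3S33S33S3S33S33S3

Each term (from the third on) is the previous term followed by the one before it: term 3 = S3·3 = S33.
So term 8 is S33S3S33S33S3S33S3S33·S33S3S33S33S3.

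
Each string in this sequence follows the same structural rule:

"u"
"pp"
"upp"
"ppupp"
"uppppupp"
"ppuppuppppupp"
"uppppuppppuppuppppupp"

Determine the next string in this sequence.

From term 3 onward, concatenate the second-to-last term with the last: u·pp = upp, pp·upp = ppupp, …
The next term joins ppuppuppppupp and uppppuppppuppuppppupp.

ppuppuppppuppuppppuppppuppuppppupp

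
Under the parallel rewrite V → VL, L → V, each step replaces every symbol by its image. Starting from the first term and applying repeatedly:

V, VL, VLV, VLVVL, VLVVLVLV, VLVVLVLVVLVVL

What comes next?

Applying the rule to each of the 13 symbols of VLVVLVLVVLVVL gives the pieces VL V VL VL V VL V VL VL V VL VL V, which concatenate to the answer.

VLVVLVLVVLVVLVLVVLVLV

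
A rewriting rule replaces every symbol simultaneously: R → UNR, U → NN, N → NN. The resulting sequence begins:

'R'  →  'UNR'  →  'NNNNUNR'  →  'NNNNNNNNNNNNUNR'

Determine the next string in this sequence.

Rewriting the 15 symbols of NNNNNNNNNNNNUNR one by one yields NN NN NN NN NN NN NN NN NN NN NN NN NN NN UNR; concatenated:

NNNNNNNNNNNNNNNNNNNNNNNNNNNNUNR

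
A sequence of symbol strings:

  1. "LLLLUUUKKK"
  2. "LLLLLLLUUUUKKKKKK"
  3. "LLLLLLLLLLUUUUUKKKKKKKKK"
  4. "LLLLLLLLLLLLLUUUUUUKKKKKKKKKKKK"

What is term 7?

LLLLLLLLLLLLLLLLLLLLLLUUUUUUUUUKKKKKKKKKKKKKKKKKKKKK

Reading off run lengths: L runs 4, 7, 10, 13; U runs 3, 4, 5, 6; K runs 3, 6, 9, 12 — each is linear in n (n = 1, 2, …).
Setting n = 7 gives 22, 9, 21 characters in each block.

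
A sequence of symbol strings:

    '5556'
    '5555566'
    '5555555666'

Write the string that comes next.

The n-th term is 2n-1 5's then n-1 6's, where the shown terms are n = 2, 3, 4.
Setting n = 5 gives 9, 4 characters in each block.

5555555556666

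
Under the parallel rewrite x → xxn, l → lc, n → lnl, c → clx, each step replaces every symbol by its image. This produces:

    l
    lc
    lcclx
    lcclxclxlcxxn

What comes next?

Replace each of the 13 characters of lcclxclxlcxxn in place — lc clx clx lc xxn clx lc xxn lc clx xxn xxn lnl — and concatenate.

lcclxclxlcxxnclxlcxxnlcclxxxnxxnlnl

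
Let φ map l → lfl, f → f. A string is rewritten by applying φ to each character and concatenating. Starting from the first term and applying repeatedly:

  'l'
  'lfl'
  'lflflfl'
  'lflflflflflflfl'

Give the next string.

lflflflflflflflflflflflflflflfl

Replace each of the 15 characters of lflflflflflflfl in place — lfl f lfl f lfl f lfl f lfl f lfl f lfl f lfl — and concatenate.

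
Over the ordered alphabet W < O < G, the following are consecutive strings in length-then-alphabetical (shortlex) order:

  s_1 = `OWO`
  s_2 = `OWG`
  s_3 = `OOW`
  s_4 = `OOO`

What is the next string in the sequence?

The successor of OOO increments the rightmost position that isn't already G and resets every position after it to W.

OOG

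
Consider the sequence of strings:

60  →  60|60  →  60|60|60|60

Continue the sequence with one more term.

Every step duplicates the string with '|' between the halves.
Doubling 60|60|60|60 with '|' between the halves:

60|60|60|60|60|60|60|60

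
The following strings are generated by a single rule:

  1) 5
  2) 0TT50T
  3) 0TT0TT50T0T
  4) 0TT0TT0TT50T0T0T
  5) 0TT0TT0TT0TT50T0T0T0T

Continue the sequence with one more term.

Every step adds 0TT to the front and 0T to the end of the previous string.
Applying this once more to 0TT0TT0TT0TT50T0T0T0T:

0TT0TT0TT0TT0TT50T0T0T0T0T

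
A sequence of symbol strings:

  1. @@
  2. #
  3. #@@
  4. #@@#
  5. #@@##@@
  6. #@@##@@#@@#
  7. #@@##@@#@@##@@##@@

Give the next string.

#@@##@@#@@##@@##@@#@@##@@#@@#

This is a Fibonacci-style word recurrence s(k) = s(k−1)·s(k−2): e.g. #·@@ = #@@.
The next term joins #@@##@@#@@##@@##@@ and #@@##@@#@@#.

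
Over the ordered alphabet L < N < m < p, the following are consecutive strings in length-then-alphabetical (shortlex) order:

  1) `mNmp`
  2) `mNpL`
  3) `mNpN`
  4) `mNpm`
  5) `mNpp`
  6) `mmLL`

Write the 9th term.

Stepping forward 3 times from mmLL: mmLL → mmLN → mmLm, then the target.

mmLp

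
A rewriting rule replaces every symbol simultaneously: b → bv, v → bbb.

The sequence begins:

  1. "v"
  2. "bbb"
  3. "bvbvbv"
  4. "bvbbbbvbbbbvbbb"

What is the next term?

Rewriting the 15 symbols of bvbbbbvbbbbvbbb one by one yields bv bbb bv bv bv bv bbb bv bv bv bv bbb bv bv bv; concatenated:

bvbbbbvbvbvbvbbbbvbvbvbvbbbbvbvbv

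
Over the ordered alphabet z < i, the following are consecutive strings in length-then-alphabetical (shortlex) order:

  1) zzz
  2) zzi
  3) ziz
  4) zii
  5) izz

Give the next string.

izi

Find the rightmost character of izz below i, bump it to the next letter, and reset everything to its right to z.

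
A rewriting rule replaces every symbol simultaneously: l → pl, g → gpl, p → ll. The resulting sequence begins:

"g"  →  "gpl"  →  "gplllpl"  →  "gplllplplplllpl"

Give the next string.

gplllplplplllplllplllplplplllpl

Replace each of the 15 characters of gplllplplplllpl in place — gpl ll pl pl pl ll pl ll pl ll pl pl pl ll pl — and concatenate.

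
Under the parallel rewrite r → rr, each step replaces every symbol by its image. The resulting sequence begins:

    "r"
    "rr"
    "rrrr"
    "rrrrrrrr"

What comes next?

rrrrrrrrrrrrrrrr

Apply φ to rrrrrrrr symbol by symbol: r→rr, r→rr, r→rr, r→rr, r→rr, r→rr, r→rr, r→rr; joined: rr rr rr rr rr rr rr rr.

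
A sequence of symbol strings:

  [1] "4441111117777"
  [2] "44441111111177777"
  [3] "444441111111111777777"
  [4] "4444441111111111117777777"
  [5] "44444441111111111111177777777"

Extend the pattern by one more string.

444444441111111111111111777777777

The n-th term is n 4's then 2n 1's then n+1 7's, where the shown terms are n = 3, 4, 5, 6, 7.
At n = 8 the blocks have lengths 8, 16, 9.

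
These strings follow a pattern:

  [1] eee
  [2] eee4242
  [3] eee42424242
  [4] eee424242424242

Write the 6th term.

Every step adds 4242 to the end: s(k+1) = s(k)·4242.
From eee424242424242, 2 further steps: eee424242424242 → eee4242424242424242 → (answer).

eee42424242424242424242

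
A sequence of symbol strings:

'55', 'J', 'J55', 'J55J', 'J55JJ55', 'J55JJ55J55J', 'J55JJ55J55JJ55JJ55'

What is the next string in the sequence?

From term 3 onward, concatenate the last term with the second-to-last: J·55 = J55, J55·J = J55J, …
The next term joins J55JJ55J55JJ55JJ55 and J55JJ55J55J.

J55JJ55J55JJ55JJ55J55JJ55J55J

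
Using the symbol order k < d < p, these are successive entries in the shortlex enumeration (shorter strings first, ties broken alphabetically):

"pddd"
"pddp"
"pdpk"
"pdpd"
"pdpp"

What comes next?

Treat pdpp as a base-3 numeral over the given alphabet and add one, carrying through any trailing p's.

ppkk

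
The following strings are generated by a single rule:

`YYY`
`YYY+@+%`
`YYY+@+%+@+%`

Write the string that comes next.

YYY+@+%+@+%+@+%

Every step adds +@+% to the end: s(k+1) = s(k)·+@+%.
So the next term is YYY+@+%+@+%·+@+%.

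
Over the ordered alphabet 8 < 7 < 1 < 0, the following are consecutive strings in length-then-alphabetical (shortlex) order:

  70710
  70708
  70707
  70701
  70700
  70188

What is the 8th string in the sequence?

Continuing the enumeration 2 steps past 70188: 70188 → 70187 → (answer).

70181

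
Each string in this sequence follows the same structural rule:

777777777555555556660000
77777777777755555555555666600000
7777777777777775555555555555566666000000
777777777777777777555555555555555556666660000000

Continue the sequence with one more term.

77777777777777777777755555555555555555555666666600000000

The n-th term is 3n 7's then 3n-1 5's then n 6's then n+1 0's, where the shown terms are n = 3, 4, 5, 6.
At n = 7 the blocks have lengths 21, 20, 7, 8.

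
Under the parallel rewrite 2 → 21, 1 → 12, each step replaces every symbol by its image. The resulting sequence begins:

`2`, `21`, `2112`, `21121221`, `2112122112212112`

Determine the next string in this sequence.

φ(2112122112212112) expands symbol-by-symbol to 21 12 12 21 12 21 21 12 12 21 21 12 21 12 12 21; joining the 16 pieces gives the next term.

21121221122121121221211221121221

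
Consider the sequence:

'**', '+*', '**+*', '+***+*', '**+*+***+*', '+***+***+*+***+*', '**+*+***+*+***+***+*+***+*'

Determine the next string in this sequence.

+***+***+*+***+***+*+***+*+***+***+*+***+*

Each term (from the third on) is the two preceding terms concatenated in order: term 3 = **·+* = **+*.
So term 8 is +***+***+*+***+*·**+*+***+*+***+***+*+***+*.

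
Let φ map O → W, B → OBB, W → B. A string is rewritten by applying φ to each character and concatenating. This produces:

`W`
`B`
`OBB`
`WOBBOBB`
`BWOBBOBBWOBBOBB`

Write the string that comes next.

Applying the rule to each of the 15 symbols of BWOBBOBBWOBBOBB gives the pieces OBB B W OBB OBB W OBB OBB B W OBB OBB W OBB OBB, which concatenate to the answer.

OBBBWOBBOBBWOBBOBBBWOBBOBBWOBBOBB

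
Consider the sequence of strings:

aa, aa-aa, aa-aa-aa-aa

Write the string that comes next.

Every step duplicates the string with '-' between the halves.
One more doubling of aa-aa-aa-aa gives the answer.

aa-aa-aa-aa-aa-aa-aa-aa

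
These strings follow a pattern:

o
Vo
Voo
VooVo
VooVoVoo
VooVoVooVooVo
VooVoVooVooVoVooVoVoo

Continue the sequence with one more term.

From term 3 onward, concatenate the last term with the second-to-last: Vo·o = Voo, Voo·Vo = VooVo, …
The next term joins VooVoVooVooVoVooVoVoo and VooVoVooVooVo.

VooVoVooVooVoVooVoVooVooVoVooVooVo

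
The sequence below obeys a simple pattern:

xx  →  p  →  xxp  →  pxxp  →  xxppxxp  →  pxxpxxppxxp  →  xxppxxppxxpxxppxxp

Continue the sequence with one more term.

pxxpxxppxxpxxppxxppxxpxxppxxp

From term 3 onward, concatenate the second-to-last term with the last: xx·p = xxp, p·xxp = pxxp, …
The next term joins pxxpxxppxxp and xxppxxppxxpxxppxxp.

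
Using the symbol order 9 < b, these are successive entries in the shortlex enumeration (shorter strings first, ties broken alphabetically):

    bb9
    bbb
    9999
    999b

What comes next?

99b9

Treat 999b as a base-2 numeral over the given alphabet and add one, carrying through any trailing b's.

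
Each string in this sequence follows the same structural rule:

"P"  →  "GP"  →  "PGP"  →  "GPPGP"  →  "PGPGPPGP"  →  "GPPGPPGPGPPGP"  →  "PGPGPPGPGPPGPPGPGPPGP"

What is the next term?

Each term (from the third on) is the two preceding terms concatenated in order: term 3 = P·GP = PGP.
Continuing: GPPGPPGPGPPGP · PGPGPPGPGPPGPPGPGPPGP gives term 8.

GPPGPPGPGPPGPPGPGPPGPGPPGPPGPGPPGP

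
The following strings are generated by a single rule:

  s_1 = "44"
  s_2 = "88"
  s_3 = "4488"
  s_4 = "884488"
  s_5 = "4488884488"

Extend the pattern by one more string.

Each term (from the third on) is the two preceding terms concatenated in order: term 3 = 44·88 = 4488.
So term 6 is 884488·4488884488.

8844884488884488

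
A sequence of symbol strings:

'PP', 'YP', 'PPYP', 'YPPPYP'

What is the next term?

This is a Fibonacci-style word recurrence s(k) = s(k−2)·s(k−1): e.g. PP·YP = PPYP.
Continuing: PPYP · YPPPYP gives term 5.

PPYPYPPPYP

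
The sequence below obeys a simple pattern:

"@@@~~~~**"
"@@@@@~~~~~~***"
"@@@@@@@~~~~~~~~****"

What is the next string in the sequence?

Term n consists of 2n-1 @'s, followed by 2n ~'s, followed by n *'s, where the shown terms are n = 2, 3, 4.
Setting n = 5 gives 9, 10, 5 characters in each block.

@@@@@@@@@~~~~~~~~~~*****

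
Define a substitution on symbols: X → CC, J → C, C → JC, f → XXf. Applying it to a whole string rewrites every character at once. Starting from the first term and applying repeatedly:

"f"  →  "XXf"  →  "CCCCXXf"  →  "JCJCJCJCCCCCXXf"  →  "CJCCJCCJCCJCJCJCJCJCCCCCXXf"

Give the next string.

JCCJCJCCJCJCCJCJCCJCCJCCJCCJCCJCJCJCJCJCCCCCXXf

Applying the rule to each of the 27 symbols of CJCCJCCJCCJCJCJCJCJCCCCCXXf gives the pieces JC C JC JC C JC JC C JC JC C JC C JC C JC C JC C JC JC JC JC JC CC CC XXf, which concatenate to the answer.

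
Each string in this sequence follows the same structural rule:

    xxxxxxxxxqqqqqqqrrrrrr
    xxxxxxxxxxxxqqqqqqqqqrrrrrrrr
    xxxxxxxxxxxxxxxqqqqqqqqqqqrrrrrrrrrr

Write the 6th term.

The n-th term is 3n x's then 2n+1 q's then 2n r's, where the shown terms are n = 3, 4, 5.
For term 6, n = 8, so the run lengths are 24, 17, 16.

xxxxxxxxxxxxxxxxxxxxxxxxqqqqqqqqqqqqqqqqqrrrrrrrrrrrrrrrr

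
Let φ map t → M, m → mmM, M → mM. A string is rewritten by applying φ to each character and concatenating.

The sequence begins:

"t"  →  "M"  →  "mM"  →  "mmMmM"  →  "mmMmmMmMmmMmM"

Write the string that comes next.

mmMmmMmMmmMmmMmMmmMmMmmMmmMmMmmMmM

Replace each of the 13 characters of mmMmmMmMmmMmM in place — mmM mmM mM mmM mmM mM mmM mM mmM mmM mM mmM mM — and concatenate.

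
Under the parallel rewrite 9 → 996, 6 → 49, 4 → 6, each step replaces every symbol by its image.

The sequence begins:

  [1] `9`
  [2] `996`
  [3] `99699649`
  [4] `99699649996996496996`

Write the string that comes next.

Rewriting the 20 symbols of 99699649996996496996 one by one yields 996 996 49 996 996 49 6 996 996 996 49 996 996 49 6 996 49 996 996 49; concatenated:

99699649996996496996996996499969964969964999699649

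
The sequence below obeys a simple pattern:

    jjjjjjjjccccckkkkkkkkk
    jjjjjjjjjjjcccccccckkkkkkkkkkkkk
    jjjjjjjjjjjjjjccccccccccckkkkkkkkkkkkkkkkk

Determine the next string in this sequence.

jjjjjjjjjjjjjjjjjcccccccccccccckkkkkkkkkkkkkkkkkkkkk

Term n consists of 3n+2 j's, followed by 3n-1 c's, followed by 4n+1 k's, where the shown terms are n = 2, 3, 4.
Setting n = 5 gives 17, 14, 21 characters in each block.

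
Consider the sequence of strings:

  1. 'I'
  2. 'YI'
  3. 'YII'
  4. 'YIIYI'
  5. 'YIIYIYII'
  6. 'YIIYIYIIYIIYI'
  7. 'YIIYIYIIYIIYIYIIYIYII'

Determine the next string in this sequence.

YIIYIYIIYIIYIYIIYIYIIYIIYIYIIYIIYI

This is a Fibonacci-style word recurrence s(k) = s(k−1)·s(k−2): e.g. YI·I = YII.
So term 8 is YIIYIYIIYIIYIYIIYIYII·YIIYIYIIYIIYI.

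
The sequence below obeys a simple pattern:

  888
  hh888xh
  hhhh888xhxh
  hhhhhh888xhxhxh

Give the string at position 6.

Each term wraps the previous one in hh on the left and xh on the right.
From hhhhhh888xhxhxh, 2 further steps: hhhhhh888xhxhxh → hhhhhhhh888xhxhxhxh → (answer).

hhhhhhhhhh888xhxhxhxhxh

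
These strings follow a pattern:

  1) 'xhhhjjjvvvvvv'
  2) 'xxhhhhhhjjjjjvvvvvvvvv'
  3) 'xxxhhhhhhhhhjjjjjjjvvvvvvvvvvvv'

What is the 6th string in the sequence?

xxxxxxhhhhhhhhhhhhhhhhhhjjjjjjjjjjjjjvvvvvvvvvvvvvvvvvvvvv

Term n consists of n x's, followed by 3n h's, followed by 2n+1 j's, followed by 3n+3 v's (n = 1, 2, …).
For term 6, n = 6, so the run lengths are 6, 18, 13, 21.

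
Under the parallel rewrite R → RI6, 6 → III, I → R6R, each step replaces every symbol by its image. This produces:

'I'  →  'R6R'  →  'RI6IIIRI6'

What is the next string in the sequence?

Expanding RI6IIIRI6: R→RI6, I→R6R, 6→III, I→R6R, I→R6R, I→R6R, R→RI6, I→R6R, 6→III. Concatenated: RI6 R6R III R6R R6R R6R RI6 R6R III.

RI6R6RIIIR6RR6RR6RRI6R6RIII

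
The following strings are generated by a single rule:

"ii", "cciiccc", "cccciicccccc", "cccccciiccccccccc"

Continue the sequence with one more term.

Every step adds cc to the front and ccc to the end of the previous string.
Applying this once more to cccccciiccccccccc:

cccccccciicccccccccccc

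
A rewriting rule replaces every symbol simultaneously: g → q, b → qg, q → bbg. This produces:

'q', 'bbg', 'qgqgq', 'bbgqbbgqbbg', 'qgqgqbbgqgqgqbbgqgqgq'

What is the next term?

bbgqbbgqbbgqgqgqbbgqbbgqbbgqgqgqbbgqbbgqbbg

Replace each of the 21 characters of qgqgqbbgqgqgqbbgqgqgq in place — bbg q bbg q bbg qg qg q bbg q bbg q bbg qg qg q bbg q bbg q bbg — and concatenate.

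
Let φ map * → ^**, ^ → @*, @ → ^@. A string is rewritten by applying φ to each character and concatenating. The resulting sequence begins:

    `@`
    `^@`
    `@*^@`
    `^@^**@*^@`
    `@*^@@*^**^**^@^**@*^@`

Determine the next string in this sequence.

^@^**@*^@^@^**@*^**^**@*^**^**@*^@@*^**^**^@^**@*^@

Replace each of the 21 characters of @*^@@*^**^**^@^**@*^@ in place — ^@ ^** @* ^@ ^@ ^** @* ^** ^** @* ^** ^** @* ^@ @* ^** ^** ^@ ^** @* ^@ — and concatenate.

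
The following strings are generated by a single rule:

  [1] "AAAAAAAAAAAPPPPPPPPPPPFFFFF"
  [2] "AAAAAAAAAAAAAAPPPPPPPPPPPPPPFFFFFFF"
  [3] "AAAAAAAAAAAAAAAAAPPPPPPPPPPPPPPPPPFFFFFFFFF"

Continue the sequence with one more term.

AAAAAAAAAAAAAAAAAAAAPPPPPPPPPPPPPPPPPPPPFFFFFFFFFFF

Term n consists of 3n+2 A's, followed by 3n+2 P's, followed by 2n-1 F's, where the shown terms are n = 3, 4, 5.
At n = 6 the blocks have lengths 20, 20, 11.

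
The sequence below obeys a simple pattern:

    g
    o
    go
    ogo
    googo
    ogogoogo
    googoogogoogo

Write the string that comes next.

Each term (from the third on) is the two preceding terms concatenated in order: term 3 = g·o = go.
Continuing: ogogoogo · googoogogoogo gives term 8.

ogogoogogoogoogogoogo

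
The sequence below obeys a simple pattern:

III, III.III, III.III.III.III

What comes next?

III.III.III.III.III.III.III.III

Each string is two copies of the previous one joined by '.'.
One more doubling of III.III.III.III gives the answer.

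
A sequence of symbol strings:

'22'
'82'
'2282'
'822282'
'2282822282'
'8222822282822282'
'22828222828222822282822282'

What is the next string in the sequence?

This is a Fibonacci-style word recurrence s(k) = s(k−2)·s(k−1): e.g. 22·82 = 2282.
So term 8 is 8222822282822282·22828222828222822282822282.

822282228282228222828222828222822282822282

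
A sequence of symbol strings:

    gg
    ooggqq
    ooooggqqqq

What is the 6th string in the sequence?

Each term wraps the previous one in oo on the left and qq on the right.
From ooooggqqqq, 3 further steps: ooooggqqqq → ooooooggqqqqqq → ooooooooggqqqqqqqq → (answer).

ooooooooooggqqqqqqqqqq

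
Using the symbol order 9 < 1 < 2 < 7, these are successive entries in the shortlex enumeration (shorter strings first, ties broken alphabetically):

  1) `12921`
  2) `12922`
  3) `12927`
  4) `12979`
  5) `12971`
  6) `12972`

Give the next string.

The successor of 12972 increments the rightmost position that isn't already 7 and resets every position after it to 9.

12977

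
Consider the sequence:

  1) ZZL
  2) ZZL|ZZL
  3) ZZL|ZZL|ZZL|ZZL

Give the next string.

Every step duplicates the string with '|' between the halves.
One more doubling of ZZL|ZZL|ZZL|ZZL gives the answer.

ZZL|ZZL|ZZL|ZZL|ZZL|ZZL|ZZL|ZZL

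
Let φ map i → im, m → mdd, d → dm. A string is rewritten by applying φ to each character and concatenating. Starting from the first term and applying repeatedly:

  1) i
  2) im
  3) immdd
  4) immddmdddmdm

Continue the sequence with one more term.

immddmdddmdmmdddmdmdmmdddmmdd

Expanding immddmdddmdm: i→im, m→mdd, m→mdd, d→dm, d→dm, m→mdd, d→dm, d→dm, d→dm, m→mdd, d→dm, m→mdd. Concatenated: im mdd mdd dm dm mdd dm dm dm mdd dm mdd.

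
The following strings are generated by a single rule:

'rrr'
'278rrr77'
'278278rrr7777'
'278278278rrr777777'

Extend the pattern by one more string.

Each term wraps the previous one in 278 on the left and 77 on the right.
So the next term is 278·278278278rrr777777·77.

278278278278rrr77777777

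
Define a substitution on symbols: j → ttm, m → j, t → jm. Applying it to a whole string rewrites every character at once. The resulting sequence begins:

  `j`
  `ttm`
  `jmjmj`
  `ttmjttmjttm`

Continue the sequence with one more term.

jmjmjttmjmjmjttmjmjmj

Apply φ to ttmjttmjttm symbol by symbol: t→jm, t→jm, m→j, j→ttm, t→jm, t→jm, m→j, j→ttm, t→jm, t→jm, m→j; joined: jm jm j ttm jm jm j ttm jm jm j.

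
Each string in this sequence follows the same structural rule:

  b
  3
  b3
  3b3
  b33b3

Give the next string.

Each term (from the third on) is the two preceding terms concatenated in order: term 3 = b·3 = b3.
Continuing: 3b3 · b33b3 gives term 6.

3b3b33b3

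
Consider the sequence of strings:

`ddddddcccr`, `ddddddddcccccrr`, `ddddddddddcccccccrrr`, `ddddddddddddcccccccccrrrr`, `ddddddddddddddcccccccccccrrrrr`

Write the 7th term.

ddddddddddddddddddcccccccccccccccrrrrrrr

Each string has the form d^{2n+2} c^{2n-1} r^{n-1}, where the shown terms are n = 2, 3, 4, 5, 6.
Setting n = 8 gives 18, 15, 7 characters in each block.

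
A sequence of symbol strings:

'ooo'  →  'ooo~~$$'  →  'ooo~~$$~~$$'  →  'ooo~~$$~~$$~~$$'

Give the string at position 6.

Each term is the previous one with ~~$$ appended.
From ooo~~$$~~$$~~$$, 2 further steps: ooo~~$$~~$$~~$$ → ooo~~$$~~$$~~$$~~$$ → (answer).

ooo~~$$~~$$~~$$~~$$~~$$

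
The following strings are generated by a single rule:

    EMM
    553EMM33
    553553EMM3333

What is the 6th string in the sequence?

Every step adds 553 to the front and 33 to the end of the previous string.
From 553553EMM3333, 3 further steps: 553553EMM3333 → 553553553EMM333333 → 553553553553EMM33333333 → (answer).

553553553553553EMM3333333333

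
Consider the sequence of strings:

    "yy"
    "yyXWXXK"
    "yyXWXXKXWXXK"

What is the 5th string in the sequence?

yyXWXXKXWXXKXWXXKXWXXK

The strings grow by a fixed suffix XWXXK each time.
From yyXWXXKXWXXK, 2 further steps: yyXWXXKXWXXK → yyXWXXKXWXXKXWXXK → (answer).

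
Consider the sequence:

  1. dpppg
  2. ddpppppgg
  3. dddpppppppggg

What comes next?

Each string has the form d^{n} p^{2n+1} g^{n} (n = 1, 2, …).
At n = 4 the blocks have lengths 4, 9, 4.

ddddpppppppppgggg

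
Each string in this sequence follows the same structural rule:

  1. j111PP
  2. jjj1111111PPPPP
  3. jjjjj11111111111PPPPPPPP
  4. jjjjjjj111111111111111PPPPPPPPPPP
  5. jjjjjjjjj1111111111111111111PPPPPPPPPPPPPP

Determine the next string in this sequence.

Term n consists of 2n-1 j's, followed by 4n-1 1's, followed by 3n-1 P's (n = 1, 2, …).
At n = 6 the blocks have lengths 11, 23, 17.

jjjjjjjjjjj11111111111111111111111PPPPPPPPPPPPPPPPP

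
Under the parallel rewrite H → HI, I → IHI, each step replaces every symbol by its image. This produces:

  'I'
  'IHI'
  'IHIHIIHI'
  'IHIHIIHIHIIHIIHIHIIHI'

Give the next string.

Rewriting the 21 symbols of IHIHIIHIHIIHIIHIHIIHI one by one yields IHI HI IHI HI IHI IHI HI IHI HI IHI IHI HI IHI IHI HI IHI HI IHI IHI HI IHI; concatenated:

IHIHIIHIHIIHIIHIHIIHIHIIHIIHIHIIHIIHIHIIHIHIIHIIHIHIIHI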